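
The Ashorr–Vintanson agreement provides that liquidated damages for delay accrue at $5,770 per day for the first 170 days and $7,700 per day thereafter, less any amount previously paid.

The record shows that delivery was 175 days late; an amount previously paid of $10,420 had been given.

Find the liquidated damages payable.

First 170 days: 170 × $5,770 = $980,900
Remaining days: (175 − 170) × $7,700 = $38,500
Accrued per-day damages: $980,900 + $38,500 = $1,019,400
Less amount previously paid: $1,019,400 − $10,420 = $1,008,980

$1,008,980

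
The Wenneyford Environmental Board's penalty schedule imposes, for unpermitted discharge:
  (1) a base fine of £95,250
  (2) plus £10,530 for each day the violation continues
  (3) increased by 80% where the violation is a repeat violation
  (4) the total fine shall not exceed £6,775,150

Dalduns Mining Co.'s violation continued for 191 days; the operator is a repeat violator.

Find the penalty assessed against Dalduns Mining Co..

£3,791,664

Per-day component: 191 × £10,530 = £2,011,230
Base plus per-day: £95,250 + £2,011,230 = £2,106,480
Enhancement: 80% of £2,106,480 = £1,685,184
Enhanced fine: £2,106,480 + £1,685,184 = £3,791,664
Cap at £6,775,150: £3,791,664 is within the cap, no reduction.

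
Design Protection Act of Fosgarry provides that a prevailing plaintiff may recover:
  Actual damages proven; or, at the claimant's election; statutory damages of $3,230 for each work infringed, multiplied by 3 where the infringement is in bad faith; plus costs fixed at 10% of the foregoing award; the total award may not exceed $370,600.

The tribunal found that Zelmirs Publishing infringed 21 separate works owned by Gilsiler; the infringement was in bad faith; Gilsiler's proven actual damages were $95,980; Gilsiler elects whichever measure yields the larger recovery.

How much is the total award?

Statutory damages: 21 × $3,230 = $67,830
Trebled: 3 × $67,830 = $203,490
Greater of actual damages ($95,980) or enhanced statutory damages ($203,490): $203,490
Costs: 10% of $203,490 = $20,349
Award plus costs: $203,490 + $20,349 = $223,839
Cap at $370,600: $223,839 is within the cap, no reduction.

$223,839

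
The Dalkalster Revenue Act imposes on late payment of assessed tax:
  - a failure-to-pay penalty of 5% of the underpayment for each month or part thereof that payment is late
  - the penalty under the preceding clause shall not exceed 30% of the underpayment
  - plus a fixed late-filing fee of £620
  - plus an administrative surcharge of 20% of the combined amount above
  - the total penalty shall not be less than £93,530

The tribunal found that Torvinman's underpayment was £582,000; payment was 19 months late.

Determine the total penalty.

Penalty: £210,264

Accrued rate: 5% × 19 = 95%, capped at 30% → 30%
Failure-to-pay penalty: 30% of £582,000 = £174,600
Penalty before surcharge: £174,600 + £620 = £175,220
Administrative surcharge: 20% of £175,220 = £35,044
Total penalty: £175,220 + £35,044 = £210,264
Minimum £93,530: £210,264 meets the minimum, no increase.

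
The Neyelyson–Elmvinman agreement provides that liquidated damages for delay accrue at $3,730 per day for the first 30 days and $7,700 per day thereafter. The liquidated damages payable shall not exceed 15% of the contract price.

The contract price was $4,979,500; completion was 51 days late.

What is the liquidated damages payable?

$273,600

First 30 days: 30 × $3,730 = $111,900
Remaining days: (51 − 30) × $7,700 = $161,700
Accrued per-day damages: $111,900 + $161,700 = $273,600
Cap: 15% of $4,979,500 = $746,925
Cap at $746,925: $273,600 is within the cap, no reduction.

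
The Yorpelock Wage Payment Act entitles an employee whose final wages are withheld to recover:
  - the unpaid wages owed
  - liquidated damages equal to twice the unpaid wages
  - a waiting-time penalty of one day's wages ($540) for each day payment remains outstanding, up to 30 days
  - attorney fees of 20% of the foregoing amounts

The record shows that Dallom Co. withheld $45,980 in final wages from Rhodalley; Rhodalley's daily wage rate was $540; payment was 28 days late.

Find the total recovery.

$183,672

Doubled: 2 × $45,980 = $91,960
Penalty days: min(28, 30) = 28
Waiting-time penalty: 28 × $540 = $15,120
Subtotal: $45,980 + $91,960 + $15,120 = $153,060
Attorney fees: 20% of $153,060 = $30,612
Total award: $153,060 + $30,612 = $183,672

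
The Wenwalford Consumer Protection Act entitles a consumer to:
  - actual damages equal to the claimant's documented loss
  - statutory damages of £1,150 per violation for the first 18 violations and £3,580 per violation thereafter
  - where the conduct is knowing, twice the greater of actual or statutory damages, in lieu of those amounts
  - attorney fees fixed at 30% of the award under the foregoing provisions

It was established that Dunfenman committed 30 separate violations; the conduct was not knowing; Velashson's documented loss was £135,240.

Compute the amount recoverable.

£258,570

First 18 violations: 18 × £1,150 = £20,700
Remaining violations: (30 − 18) × £3,580 = £42,960
Statutory damages: £20,700 + £42,960 = £63,660
Conduct not knowing: the in-lieu enhancement does not apply.
Actual plus statutory damages: £135,240 + £63,660 = £198,900
Attorney fees: 30% of £198,900 = £59,670
Total recovery: £198,900 + £59,670 = £258,570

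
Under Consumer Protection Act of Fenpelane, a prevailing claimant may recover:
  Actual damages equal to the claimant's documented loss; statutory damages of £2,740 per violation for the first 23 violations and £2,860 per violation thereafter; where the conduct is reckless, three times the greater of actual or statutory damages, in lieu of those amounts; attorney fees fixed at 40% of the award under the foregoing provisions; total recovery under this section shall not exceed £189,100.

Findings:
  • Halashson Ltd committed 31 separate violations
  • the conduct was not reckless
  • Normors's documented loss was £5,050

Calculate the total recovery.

£127,330

First 23 violations: 23 × £2,740 = £63,020
Remaining violations: (31 − 23) × £2,860 = £22,880
Statutory damages: £63,020 + £22,880 = £85,900
Conduct not reckless: the in-lieu enhancement does not apply.
Actual plus statutory damages: £5,050 + £85,900 = £90,950
Attorney fees: 40% of £90,950 = £36,380
Total before cap: £90,950 + £36,380 = £127,330
Cap at £189,100: £127,330 is within the cap, no reduction.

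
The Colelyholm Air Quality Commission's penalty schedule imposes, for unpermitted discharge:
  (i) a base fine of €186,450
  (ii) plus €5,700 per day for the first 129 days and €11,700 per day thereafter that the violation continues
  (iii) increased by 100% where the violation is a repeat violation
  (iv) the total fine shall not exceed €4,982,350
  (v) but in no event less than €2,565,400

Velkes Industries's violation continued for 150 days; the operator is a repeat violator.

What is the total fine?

First 129 days: 129 × €5,700 = €735,300
Remaining days: (150 − 129) × €11,700 = €245,700
Per-day component: €735,300 + €245,700 = €981,000
Base plus per-day: €186,450 + €981,000 = €1,167,450
Enhancement: 100% of €1,167,450 = €1,167,450
Enhanced fine: €1,167,450 + €1,167,450 = €2,334,900
Cap at €4,982,350: €2,334,900 is within the cap, no reduction.
Minimum €2,565,400: €2,334,900 is below the minimum → €2,565,400

Civil penalty: €2,565,400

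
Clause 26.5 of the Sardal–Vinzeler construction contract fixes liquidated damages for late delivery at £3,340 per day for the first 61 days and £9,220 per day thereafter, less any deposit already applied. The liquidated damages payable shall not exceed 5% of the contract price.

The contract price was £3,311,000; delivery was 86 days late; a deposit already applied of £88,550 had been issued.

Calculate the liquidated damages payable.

First 61 days: 61 × £3,340 = £203,740
Remaining days: (86 − 61) × £9,220 = £230,500
Accrued per-day damages: £203,740 + £230,500 = £434,240
Less deposit already applied: £434,240 − £88,550 = £345,690
Cap: 5% of £3,311,000 = £165,550
Cap at £165,550: £345,690 exceeds the cap → £165,550

£165,550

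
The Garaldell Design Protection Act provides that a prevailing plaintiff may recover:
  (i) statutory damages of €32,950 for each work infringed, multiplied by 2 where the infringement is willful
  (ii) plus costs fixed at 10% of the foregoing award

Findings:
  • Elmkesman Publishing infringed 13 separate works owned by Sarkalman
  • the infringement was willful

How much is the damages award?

€942,370

Statutory damages: 13 × €32,950 = €428,350
Doubled: 2 × €428,350 = €856,700
Costs: 10% of €856,700 = €85,670
Award plus costs: €856,700 + €85,670 = €942,370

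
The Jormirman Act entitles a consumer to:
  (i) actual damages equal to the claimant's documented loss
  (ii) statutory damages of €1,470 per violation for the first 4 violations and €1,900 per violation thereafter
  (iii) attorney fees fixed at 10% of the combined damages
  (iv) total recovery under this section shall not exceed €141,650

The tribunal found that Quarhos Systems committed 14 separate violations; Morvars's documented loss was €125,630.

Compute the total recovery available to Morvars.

First 4 violations: 4 × €1,470 = €5,880
Remaining violations: (14 − 4) × €1,900 = €19,000
Statutory damages: €5,880 + €19,000 = €24,880
Combined damages: €125,630 + €24,880 = €150,510
Attorney fees: 10% of €150,510 = €15,051
Total before cap: €150,510 + €15,051 = €165,561
Cap at €141,650: €165,561 exceeds the cap → €141,650

Total recovery: €141,650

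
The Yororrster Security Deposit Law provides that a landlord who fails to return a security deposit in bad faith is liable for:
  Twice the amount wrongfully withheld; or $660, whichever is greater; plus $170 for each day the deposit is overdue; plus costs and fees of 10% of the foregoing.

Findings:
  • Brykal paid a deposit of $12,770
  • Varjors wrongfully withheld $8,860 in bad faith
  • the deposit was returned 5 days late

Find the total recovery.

$20,427

Doubled: 2 × $8,860 = $17,720
Minimum $660: $17,720 meets the minimum, no increase.
Late-return penalty: 5 × $170 = $850
Damages plus late penalty: $17,720 + $850 = $18,570
Costs and fees: 10% of $18,570 = $1,857
Total recovery: $18,570 + $1,857 = $20,427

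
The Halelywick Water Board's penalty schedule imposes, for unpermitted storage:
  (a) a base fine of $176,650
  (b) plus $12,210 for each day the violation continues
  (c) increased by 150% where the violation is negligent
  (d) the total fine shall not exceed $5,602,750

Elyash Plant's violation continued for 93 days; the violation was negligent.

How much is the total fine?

$3,280,450

Per-day component: 93 × $12,210 = $1,135,530
Base plus per-day: $176,650 + $1,135,530 = $1,312,180
Enhancement: 150% of $1,312,180 = $1,968,270
Enhanced fine: $1,312,180 + $1,968,270 = $3,280,450
Cap at $5,602,750: $3,280,450 is within the cap, no reduction.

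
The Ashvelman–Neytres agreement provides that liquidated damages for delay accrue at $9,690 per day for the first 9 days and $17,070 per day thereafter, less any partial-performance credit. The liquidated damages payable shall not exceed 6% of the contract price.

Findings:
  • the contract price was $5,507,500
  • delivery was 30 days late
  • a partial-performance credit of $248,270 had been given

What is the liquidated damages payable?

$197,410

First 9 days: 9 × $9,690 = $87,210
Remaining days: (30 − 9) × $17,070 = $358,470
Accrued per-day damages: $87,210 + $358,470 = $445,680
Less partial-performance credit: $445,680 − $248,270 = $197,410
Cap: 6% of $5,507,500 = $330,450
Cap at $330,450: $197,410 is within the cap, no reduction.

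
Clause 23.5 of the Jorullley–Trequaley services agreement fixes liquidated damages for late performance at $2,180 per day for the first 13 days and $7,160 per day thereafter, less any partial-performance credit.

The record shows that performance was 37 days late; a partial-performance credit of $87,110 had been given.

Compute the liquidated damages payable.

Liquidated damages: $113,070

First 13 days: 13 × $2,180 = $28,340
Remaining days: (37 − 13) × $7,160 = $171,840
Accrued per-day damages: $28,340 + $171,840 = $200,180
Less partial-performance credit: $200,180 − $87,110 = $113,070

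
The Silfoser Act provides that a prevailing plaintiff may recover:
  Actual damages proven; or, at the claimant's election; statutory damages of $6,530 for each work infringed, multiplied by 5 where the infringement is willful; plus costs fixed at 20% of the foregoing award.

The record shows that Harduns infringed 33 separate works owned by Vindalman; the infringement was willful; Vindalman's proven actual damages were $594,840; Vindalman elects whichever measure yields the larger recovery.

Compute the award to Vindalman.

$1,292,940

Statutory damages: 33 × $6,530 = $215,490
Multiplied by 5: 5 × $215,490 = $1,077,450
Greater of actual damages ($594,840) or enhanced statutory damages ($1,077,450): $1,077,450
Costs: 20% of $1,077,450 = $215,490
Award plus costs: $1,077,450 + $215,490 = $1,292,940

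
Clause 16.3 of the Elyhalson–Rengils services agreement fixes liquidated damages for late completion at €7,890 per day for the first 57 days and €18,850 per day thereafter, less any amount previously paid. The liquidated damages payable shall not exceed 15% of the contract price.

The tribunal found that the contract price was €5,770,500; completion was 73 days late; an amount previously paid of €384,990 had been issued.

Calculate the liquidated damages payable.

First 57 days: 57 × €7,890 = €449,730
Remaining days: (73 − 57) × €18,850 = €301,600
Accrued per-day damages: €449,730 + €301,600 = €751,330
Less amount previously paid: €751,330 − €384,990 = €366,340
Cap: 15% of €5,770,500 = €865,575
Cap at €865,575: €366,340 is within the cap, no reduction.

€366,340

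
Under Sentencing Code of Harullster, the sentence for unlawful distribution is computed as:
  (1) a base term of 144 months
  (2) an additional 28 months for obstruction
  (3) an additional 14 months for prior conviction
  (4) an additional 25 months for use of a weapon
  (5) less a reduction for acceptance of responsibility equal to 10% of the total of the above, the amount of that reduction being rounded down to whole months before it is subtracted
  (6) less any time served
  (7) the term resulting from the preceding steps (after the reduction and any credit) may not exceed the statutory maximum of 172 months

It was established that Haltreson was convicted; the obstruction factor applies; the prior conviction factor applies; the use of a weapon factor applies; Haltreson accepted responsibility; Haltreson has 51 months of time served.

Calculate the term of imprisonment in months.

Obstruction enhancement: +28 months
Prior conviction enhancement: +14 months
Use of a weapon enhancement: +25 months
Adjusted term: 144 months + 28 months + 14 months + 25 months = 211 months
Acceptance of responsibility reduction: 10% of 211 months = 21 months (rounded down)
After reduction: 211 − 21 = 190 months
Less time served: 190 months − 51 months = 139 months
Cap at 172 months: 139 months is within the cap, no reduction.

139 months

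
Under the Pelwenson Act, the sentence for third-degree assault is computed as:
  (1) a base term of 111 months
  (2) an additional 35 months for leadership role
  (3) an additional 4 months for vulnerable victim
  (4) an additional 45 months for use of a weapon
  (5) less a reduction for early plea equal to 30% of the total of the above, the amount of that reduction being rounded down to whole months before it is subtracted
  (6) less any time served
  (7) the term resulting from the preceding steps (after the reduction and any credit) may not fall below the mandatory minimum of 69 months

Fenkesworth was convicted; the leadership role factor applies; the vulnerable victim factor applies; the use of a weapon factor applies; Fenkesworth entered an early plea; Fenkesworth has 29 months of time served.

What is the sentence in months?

Leadership role enhancement: +35 months
Vulnerable victim enhancement: +4 months
Use of a weapon enhancement: +45 months
Adjusted term: 111 months + 35 months + 4 months + 45 months = 195 months
Early plea reduction: 30% of 195 months = 58 months (rounded down)
After reduction: 195 − 58 = 137 months
Less time served: 137 months − 29 months = 108 months
Minimum 69 months: 108 months meets the minimum, no increase.

108 months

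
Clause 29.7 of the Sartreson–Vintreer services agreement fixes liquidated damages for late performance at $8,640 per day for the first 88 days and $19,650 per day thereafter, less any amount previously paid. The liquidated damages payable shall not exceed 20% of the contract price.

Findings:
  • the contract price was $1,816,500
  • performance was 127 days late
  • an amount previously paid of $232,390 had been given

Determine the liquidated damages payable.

$363,300

First 88 days: 88 × $8,640 = $760,320
Remaining days: (127 − 88) × $19,650 = $766,350
Accrued per-day damages: $760,320 + $766,350 = $1,526,670
Less amount previously paid: $1,526,670 − $232,390 = $1,294,280
Cap: 20% of $1,816,500 = $363,300
Cap at $363,300: $1,294,280 exceeds the cap → $363,300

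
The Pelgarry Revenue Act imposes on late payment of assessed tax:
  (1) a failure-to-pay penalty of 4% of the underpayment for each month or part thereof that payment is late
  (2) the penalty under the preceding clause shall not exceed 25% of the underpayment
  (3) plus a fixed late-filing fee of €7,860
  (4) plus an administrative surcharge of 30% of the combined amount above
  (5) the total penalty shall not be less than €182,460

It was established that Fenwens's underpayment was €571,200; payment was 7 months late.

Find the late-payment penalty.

Accrued rate: 4% × 7 = 28%, capped at 25% → 25%
Failure-to-pay penalty: 25% of €571,200 = €142,800
Penalty before surcharge: €142,800 + €7,860 = €150,660
Administrative surcharge: 30% of €150,660 = €45,198
Total penalty: €150,660 + €45,198 = €195,858
Minimum €182,460: €195,858 meets the minimum, no increase.

€195,858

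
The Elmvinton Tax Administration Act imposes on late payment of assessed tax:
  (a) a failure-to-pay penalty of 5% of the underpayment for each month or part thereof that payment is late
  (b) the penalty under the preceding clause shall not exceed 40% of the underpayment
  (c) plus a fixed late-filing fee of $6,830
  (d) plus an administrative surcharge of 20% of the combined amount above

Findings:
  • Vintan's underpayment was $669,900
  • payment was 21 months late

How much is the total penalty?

$329,748

Accrued rate: 5% × 21 = 105%, capped at 40% → 40%
Failure-to-pay penalty: 40% of $669,900 = $267,960
Penalty before surcharge: $267,960 + $6,830 = $274,790
Administrative surcharge: 20% of $274,790 = $54,958
Total penalty: $274,790 + $54,958 = $329,748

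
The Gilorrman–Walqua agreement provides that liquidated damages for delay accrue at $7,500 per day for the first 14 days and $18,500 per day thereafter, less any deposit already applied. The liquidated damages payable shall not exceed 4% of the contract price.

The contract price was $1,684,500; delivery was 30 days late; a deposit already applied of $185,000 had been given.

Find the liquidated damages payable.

First 14 days: 14 × $7,500 = $105,000
Remaining days: (30 − 14) × $18,500 = $296,000
Accrued per-day damages: $105,000 + $296,000 = $401,000
Less deposit already applied: $401,000 − $185,000 = $216,000
Cap: 4% of $1,684,500 = $67,380
Cap at $67,380: $216,000 exceeds the cap → $67,380

$67,380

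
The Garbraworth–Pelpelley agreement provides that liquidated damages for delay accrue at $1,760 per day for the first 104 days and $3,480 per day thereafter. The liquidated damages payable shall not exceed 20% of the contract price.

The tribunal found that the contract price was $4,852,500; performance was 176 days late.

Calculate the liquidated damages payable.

Liquidated damages: $433,600

First 104 days: 104 × $1,760 = $183,040
Remaining days: (176 − 104) × $3,480 = $250,560
Accrued per-day damages: $183,040 + $250,560 = $433,600
Cap: 20% of $4,852,500 = $970,500
Cap at $970,500: $433,600 is within the cap, no reduction.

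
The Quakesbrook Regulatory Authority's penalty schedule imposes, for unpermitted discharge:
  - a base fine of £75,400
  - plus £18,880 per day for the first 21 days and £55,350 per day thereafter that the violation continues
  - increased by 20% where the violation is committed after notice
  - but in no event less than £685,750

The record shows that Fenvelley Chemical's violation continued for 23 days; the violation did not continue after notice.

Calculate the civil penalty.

£685,750

First 21 days: 21 × £18,880 = £396,480
Remaining days: (23 − 21) × £55,350 = £110,700
Per-day component: £396,480 + £110,700 = £507,180
Base plus per-day: £75,400 + £507,180 = £582,580
The violation did not continue after notice: no 20% increase.
Minimum £685,750: £582,580 is below the minimum → £685,750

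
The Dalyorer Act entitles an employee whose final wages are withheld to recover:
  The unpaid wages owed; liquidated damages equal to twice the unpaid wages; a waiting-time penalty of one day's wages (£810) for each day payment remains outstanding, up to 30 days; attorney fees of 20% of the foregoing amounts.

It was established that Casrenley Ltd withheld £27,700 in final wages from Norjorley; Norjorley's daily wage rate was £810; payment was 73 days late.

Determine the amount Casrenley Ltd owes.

£128,880

Doubled: 2 × £27,700 = £55,400
Penalty days: min(73, 30) = 30
Waiting-time penalty: 30 × £810 = £24,300
Subtotal: £27,700 + £55,400 + £24,300 = £107,400
Attorney fees: 20% of £107,400 = £21,480
Total award: £107,400 + £21,480 = £128,880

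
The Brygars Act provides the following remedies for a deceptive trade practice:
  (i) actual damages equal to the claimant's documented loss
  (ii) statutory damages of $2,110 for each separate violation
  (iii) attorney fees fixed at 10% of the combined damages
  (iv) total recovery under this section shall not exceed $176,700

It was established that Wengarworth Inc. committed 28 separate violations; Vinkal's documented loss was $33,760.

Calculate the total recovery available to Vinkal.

Statutory damages: 28 × $2,110 = $59,080
Combined damages: $33,760 + $59,080 = $92,840
Attorney fees: 10% of $92,840 = $9,284
Total before cap: $92,840 + $9,284 = $102,124
Cap at $176,700: $102,124 is within the cap, no reduction.

$102,124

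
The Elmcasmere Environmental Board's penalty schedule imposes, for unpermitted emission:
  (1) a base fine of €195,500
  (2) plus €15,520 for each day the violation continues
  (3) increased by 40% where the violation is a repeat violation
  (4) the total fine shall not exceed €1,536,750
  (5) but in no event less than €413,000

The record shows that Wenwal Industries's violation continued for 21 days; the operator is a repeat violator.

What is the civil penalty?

Per-day component: 21 × €15,520 = €325,920
Base plus per-day: €195,500 + €325,920 = €521,420
Enhancement: 40% of €521,420 = €208,568
Enhanced fine: €521,420 + €208,568 = €729,988
Cap at €1,536,750: €729,988 is within the cap, no reduction.
Minimum €413,000: €729,988 meets the minimum, no increase.

€729,988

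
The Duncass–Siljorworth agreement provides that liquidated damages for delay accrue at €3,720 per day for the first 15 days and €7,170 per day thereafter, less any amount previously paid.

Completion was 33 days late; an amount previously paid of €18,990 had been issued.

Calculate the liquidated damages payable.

€165,870

First 15 days: 15 × €3,720 = €55,800
Remaining days: (33 − 15) × €7,170 = €129,060
Accrued per-day damages: €55,800 + €129,060 = €184,860
Less amount previously paid: €184,860 − €18,990 = €165,870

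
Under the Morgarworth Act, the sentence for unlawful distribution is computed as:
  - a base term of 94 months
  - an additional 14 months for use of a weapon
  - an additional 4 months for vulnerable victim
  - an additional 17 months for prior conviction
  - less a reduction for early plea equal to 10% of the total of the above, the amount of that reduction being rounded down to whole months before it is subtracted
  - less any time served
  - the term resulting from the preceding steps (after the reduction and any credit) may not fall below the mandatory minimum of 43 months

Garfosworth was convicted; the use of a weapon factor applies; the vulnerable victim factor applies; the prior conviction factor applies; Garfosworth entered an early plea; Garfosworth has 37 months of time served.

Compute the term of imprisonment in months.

Use of a weapon enhancement: +14 months
Vulnerable victim enhancement: +4 months
Prior conviction enhancement: +17 months
Adjusted term: 94 months + 14 months + 4 months + 17 months = 129 months
Early plea reduction: 10% of 129 months = 12 months (rounded down)
After reduction: 129 − 12 = 117 months
Less time served: 117 months − 37 months = 80 months
Minimum 43 months: 80 months meets the minimum, no increase.

80 months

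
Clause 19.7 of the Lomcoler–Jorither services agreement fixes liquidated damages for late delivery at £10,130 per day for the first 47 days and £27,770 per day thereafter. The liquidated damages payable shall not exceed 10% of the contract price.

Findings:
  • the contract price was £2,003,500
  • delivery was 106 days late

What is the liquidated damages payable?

£200,350

First 47 days: 47 × £10,130 = £476,110
Remaining days: (106 − 47) × £27,770 = £1,638,430
Accrued per-day damages: £476,110 + £1,638,430 = £2,114,540
Cap: 10% of £2,003,500 = £200,350
Cap at £200,350: £2,114,540 exceeds the cap → £200,350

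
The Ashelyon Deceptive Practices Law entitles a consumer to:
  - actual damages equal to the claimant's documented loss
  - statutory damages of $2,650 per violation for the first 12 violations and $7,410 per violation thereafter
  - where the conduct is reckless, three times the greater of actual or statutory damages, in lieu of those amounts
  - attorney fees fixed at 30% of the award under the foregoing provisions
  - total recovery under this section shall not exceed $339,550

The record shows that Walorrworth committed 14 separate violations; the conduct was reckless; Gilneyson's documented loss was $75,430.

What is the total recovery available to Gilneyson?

Total recovery: $294,177

First 12 violations: 12 × $2,650 = $31,800
Remaining violations: (14 − 12) × $7,410 = $14,820
Statutory damages: $31,800 + $14,820 = $46,620
Greater of actual damages ($75,430) or statutory damages ($46,620): $75,430
Trebled: 3 × $75,430 = $226,290
Attorney fees: 30% of $226,290 = $67,887
Total before cap: $226,290 + $67,887 = $294,177
Cap at $339,550: $294,177 is within the cap, no reduction.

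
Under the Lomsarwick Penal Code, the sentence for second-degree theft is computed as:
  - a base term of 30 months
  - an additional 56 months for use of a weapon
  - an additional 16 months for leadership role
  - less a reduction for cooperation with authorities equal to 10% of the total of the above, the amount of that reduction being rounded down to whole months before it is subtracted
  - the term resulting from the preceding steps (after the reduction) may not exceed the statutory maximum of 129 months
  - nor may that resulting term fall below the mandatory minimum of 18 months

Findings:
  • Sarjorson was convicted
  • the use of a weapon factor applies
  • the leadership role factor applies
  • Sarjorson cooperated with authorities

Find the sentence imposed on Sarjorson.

92 months

Use of a weapon enhancement: +56 months
Leadership role enhancement: +16 months
Adjusted term: 30 months + 56 months + 16 months = 102 months
Cooperation with authorities reduction: 10% of 102 months = 10 months (rounded down)
After reduction: 102 − 10 = 92 months
Cap at 129 months: 92 months is within the cap, no reduction.
Minimum 18 months: 92 months meets the minimum, no increase.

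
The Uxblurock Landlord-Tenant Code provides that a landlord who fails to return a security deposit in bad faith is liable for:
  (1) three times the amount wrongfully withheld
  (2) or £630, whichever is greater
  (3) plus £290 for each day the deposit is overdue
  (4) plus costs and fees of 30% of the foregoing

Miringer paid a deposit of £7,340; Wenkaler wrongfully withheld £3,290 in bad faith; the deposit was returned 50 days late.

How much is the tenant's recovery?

Trebled: 3 × £3,290 = £9,870
Minimum £630: £9,870 meets the minimum, no increase.
Late-return penalty: 50 × £290 = £14,500
Damages plus late penalty: £9,870 + £14,500 = £24,370
Costs and fees: 30% of £24,370 = £7,311
Total recovery: £24,370 + £7,311 = £31,681

£31,681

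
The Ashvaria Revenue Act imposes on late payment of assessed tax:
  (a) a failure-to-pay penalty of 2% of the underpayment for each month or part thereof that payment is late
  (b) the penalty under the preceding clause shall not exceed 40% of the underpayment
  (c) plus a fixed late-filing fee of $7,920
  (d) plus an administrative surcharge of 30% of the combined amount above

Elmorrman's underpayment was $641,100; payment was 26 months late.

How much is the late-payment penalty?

$343,668

Accrued rate: 2% × 26 = 52%, capped at 40% → 40%
Failure-to-pay penalty: 40% of $641,100 = $256,440
Penalty before surcharge: $256,440 + $7,920 = $264,360
Administrative surcharge: 30% of $264,360 = $79,308
Total penalty: $264,360 + $79,308 = $343,668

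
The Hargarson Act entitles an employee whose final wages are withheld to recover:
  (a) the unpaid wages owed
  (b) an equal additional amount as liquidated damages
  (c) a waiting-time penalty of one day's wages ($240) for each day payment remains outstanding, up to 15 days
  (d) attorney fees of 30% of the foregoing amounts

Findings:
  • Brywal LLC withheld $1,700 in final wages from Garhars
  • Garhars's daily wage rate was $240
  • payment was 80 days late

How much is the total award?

Liquidated damages (equal amount): $1,700
Penalty days: min(80, 15) = 15
Waiting-time penalty: 15 × $240 = $3,600
Subtotal: $1,700 + $1,700 + $3,600 = $7,000
Attorney fees: 30% of $7,000 = $2,100
Total award: $7,000 + $2,100 = $9,100

Total award: $9,100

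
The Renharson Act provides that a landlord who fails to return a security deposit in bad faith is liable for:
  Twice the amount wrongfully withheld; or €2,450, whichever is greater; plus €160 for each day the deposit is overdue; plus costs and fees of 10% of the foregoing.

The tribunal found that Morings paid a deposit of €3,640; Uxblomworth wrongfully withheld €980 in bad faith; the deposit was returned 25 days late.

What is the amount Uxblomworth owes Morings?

€7,095

Doubled: 2 × €980 = €1,960
Minimum €2,450: €1,960 is below the minimum → €2,450
Late-return penalty: 25 × €160 = €4,000
Damages plus late penalty: €2,450 + €4,000 = €6,450
Costs and fees: 10% of €6,450 = €645
Total recovery: €6,450 + €645 = €7,095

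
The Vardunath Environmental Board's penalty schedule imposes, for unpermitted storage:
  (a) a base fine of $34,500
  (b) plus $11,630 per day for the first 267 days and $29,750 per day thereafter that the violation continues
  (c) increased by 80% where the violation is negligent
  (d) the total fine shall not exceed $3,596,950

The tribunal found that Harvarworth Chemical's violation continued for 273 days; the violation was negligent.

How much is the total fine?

$3,596,950

First 267 days: 267 × $11,630 = $3,105,210
Remaining days: (273 − 267) × $29,750 = $178,500
Per-day component: $3,105,210 + $178,500 = $3,283,710
Base plus per-day: $34,500 + $3,283,710 = $3,318,210
Enhancement: 80% of $3,318,210 = $2,654,568
Enhanced fine: $3,318,210 + $2,654,568 = $5,972,778
Cap at $3,596,950: $5,972,778 exceeds the cap → $3,596,950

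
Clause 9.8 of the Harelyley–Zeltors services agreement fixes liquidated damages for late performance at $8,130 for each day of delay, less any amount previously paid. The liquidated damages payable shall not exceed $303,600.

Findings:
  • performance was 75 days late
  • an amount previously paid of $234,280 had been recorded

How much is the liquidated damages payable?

$303,600

Per-day damages: 75 × $8,130 = $609,750
Less amount previously paid: $609,750 − $234,280 = $375,470
Cap at $303,600: $375,470 exceeds the cap → $303,600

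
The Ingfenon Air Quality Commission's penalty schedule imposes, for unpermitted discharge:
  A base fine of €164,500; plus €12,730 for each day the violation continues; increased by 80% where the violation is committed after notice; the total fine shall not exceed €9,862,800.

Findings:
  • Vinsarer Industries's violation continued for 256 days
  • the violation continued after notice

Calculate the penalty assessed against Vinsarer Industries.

€6,162,084

Per-day component: 256 × €12,730 = €3,258,880
Base plus per-day: €164,500 + €3,258,880 = €3,423,380
Enhancement: 80% of €3,423,380 = €2,738,704
Enhanced fine: €3,423,380 + €2,738,704 = €6,162,084
Cap at €9,862,800: €6,162,084 is within the cap, no reduction.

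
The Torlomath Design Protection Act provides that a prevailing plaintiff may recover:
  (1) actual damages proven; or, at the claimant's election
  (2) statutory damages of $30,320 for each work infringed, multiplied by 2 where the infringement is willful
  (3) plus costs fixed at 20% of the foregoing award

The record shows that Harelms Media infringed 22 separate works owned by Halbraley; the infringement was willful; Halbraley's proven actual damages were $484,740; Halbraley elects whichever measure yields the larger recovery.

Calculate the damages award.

Statutory damages: 22 × $30,320 = $667,040
Doubled: 2 × $667,040 = $1,334,080
Greater of actual damages ($484,740) or enhanced statutory damages ($1,334,080): $1,334,080
Costs: 20% of $1,334,080 = $266,816
Award plus costs: $1,334,080 + $266,816 = $1,600,896

$1,600,896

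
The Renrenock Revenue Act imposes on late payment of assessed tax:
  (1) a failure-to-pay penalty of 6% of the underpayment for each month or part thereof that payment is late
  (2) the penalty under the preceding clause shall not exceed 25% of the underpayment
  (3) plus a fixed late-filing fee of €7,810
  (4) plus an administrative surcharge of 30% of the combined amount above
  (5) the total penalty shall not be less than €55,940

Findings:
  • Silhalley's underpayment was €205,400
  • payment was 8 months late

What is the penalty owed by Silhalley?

€76,908

Accrued rate: 6% × 8 = 48%, capped at 25% → 25%
Failure-to-pay penalty: 25% of €205,400 = €51,350
Penalty before surcharge: €51,350 + €7,810 = €59,160
Administrative surcharge: 30% of €59,160 = €17,748
Total penalty: €59,160 + €17,748 = €76,908
Minimum €55,940: €76,908 meets the minimum, no increase.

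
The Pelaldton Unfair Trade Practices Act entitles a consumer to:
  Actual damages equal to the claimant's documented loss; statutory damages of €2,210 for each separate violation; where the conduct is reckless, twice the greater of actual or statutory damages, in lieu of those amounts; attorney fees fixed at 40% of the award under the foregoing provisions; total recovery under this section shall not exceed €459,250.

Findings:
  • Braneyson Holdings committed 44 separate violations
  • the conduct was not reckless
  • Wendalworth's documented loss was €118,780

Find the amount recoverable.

€302,428

Statutory damages: 44 × €2,210 = €97,240
Conduct not reckless: the in-lieu enhancement does not apply.
Actual plus statutory damages: €118,780 + €97,240 = €216,020
Attorney fees: 40% of €216,020 = €86,408
Total before cap: €216,020 + €86,408 = €302,428
Cap at €459,250: €302,428 is within the cap, no reduction.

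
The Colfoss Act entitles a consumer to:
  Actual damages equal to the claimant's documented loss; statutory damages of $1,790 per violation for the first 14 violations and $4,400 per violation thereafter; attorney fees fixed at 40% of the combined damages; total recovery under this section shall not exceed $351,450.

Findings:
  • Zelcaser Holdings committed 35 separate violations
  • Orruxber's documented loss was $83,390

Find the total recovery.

First 14 violations: 14 × $1,790 = $25,060
Remaining violations: (35 − 14) × $4,400 = $92,400
Statutory damages: $25,060 + $92,400 = $117,460
Combined damages: $83,390 + $117,460 = $200,850
Attorney fees: 40% of $200,850 = $80,340
Total before cap: $200,850 + $80,340 = $281,190
Cap at $351,450: $281,190 is within the cap, no reduction.

$281,190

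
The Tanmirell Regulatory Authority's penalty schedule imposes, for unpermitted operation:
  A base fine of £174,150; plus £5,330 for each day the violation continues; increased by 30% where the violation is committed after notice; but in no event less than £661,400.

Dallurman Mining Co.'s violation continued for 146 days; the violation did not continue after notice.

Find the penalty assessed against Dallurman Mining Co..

£952,330

Per-day component: 146 × £5,330 = £778,180
Base plus per-day: £174,150 + £778,180 = £952,330
The violation did not continue after notice: no 30% increase.
Minimum £661,400: £952,330 meets the minimum, no increase.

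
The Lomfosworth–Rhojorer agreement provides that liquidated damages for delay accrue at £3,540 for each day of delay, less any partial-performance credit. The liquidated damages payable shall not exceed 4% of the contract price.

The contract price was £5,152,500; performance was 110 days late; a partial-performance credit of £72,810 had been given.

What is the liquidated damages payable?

£206,100

Per-day damages: 110 × £3,540 = £389,400
Less partial-performance credit: £389,400 − £72,810 = £316,590
Cap: 4% of £5,152,500 = £206,100
Cap at £206,100: £316,590 exceeds the cap → £206,100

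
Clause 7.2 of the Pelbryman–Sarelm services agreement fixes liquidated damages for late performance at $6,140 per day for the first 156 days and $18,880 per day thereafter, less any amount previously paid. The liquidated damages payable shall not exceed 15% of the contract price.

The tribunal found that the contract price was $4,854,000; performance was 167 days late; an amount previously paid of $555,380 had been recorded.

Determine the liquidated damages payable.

First 156 days: 156 × $6,140 = $957,840
Remaining days: (167 − 156) × $18,880 = $207,680
Accrued per-day damages: $957,840 + $207,680 = $1,165,520
Less amount previously paid: $1,165,520 − $555,380 = $610,140
Cap: 15% of $4,854,000 = $728,100
Cap at $728,100: $610,140 is within the cap, no reduction.

$610,140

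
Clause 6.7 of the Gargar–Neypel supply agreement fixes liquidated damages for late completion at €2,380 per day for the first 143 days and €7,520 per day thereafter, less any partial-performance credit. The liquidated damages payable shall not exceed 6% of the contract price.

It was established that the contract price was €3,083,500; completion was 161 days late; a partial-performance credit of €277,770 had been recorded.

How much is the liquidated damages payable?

First 143 days: 143 × €2,380 = €340,340
Remaining days: (161 − 143) × €7,520 = €135,360
Accrued per-day damages: €340,340 + €135,360 = €475,700
Less partial-performance credit: €475,700 − €277,770 = €197,930
Cap: 6% of €3,083,500 = €185,010
Cap at €185,010: €197,930 exceeds the cap → €185,010

€185,010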